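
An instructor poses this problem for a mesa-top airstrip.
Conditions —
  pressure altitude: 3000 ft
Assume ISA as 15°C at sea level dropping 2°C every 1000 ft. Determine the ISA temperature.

ISA temperature = 15 − 2 × (3000/1000) = 15 − 6 = 9°C.

9°C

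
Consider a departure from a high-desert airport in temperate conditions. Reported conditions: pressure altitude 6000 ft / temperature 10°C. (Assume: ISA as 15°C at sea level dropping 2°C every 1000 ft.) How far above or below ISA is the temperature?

ISA temperature at 6000 ft = 15 − 2 × (6000/1000) = 3°C.
Deviation = OAT − ISA = 10 − 3 = +7°C.

ISA+7°C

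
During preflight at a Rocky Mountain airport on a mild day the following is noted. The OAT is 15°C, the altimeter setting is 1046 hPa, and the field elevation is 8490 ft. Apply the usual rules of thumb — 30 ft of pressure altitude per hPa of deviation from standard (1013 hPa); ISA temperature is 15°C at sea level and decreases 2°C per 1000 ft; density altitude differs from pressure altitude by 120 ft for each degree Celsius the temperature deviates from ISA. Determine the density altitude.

9300 ft

Pressure altitude = 8490 + (1013 − 1046) × 30 = 8490 + (-990) = 7500 ft.
ISA temperature at 7500 ft = 15 − 2 × (7500/1000) = 0°C.
ISA deviation = 15 − 0 = +15°C.
Density altitude = 7500 + 120 × (15) = 9300 ft.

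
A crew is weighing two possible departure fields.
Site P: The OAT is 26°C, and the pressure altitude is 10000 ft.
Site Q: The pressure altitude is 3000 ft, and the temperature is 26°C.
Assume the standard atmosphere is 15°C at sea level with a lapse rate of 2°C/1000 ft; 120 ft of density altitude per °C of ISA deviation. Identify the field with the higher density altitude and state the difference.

Site P by 8680 ft

Site P: ISA temp = -5°C, deviation +31°C, DA = 10000 + 120 × 31 = 13720 ft.
Site Q: ISA temp = 9°C, deviation +17°C, DA = 3000 + 120 × 17 = 5040 ft.
Site P is higher by 13720 − 5040 = 8680 ft.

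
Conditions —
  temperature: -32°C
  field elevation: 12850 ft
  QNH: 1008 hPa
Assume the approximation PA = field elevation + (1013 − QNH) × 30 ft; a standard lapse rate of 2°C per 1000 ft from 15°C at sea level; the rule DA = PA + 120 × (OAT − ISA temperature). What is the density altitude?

10480 ft

Pressure altitude = 12850 + (1013 − 1008) × 30 = 12850 + (+150) = 13000 ft.
ISA temperature at 13000 ft = 15 − 2 × (13000/1000) = -11°C.
ISA deviation = -32 − (-11) = -21°C.
Density altitude = 13000 + 120 × (-21) = 10480 ft.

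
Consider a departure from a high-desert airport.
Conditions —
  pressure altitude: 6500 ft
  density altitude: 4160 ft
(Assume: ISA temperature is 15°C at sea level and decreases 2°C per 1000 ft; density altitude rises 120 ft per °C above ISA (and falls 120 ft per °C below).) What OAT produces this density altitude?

-17.5°C

Density altitude − pressure altitude = 4160 − 6500 = -2340 ft.
At 120 ft/°C that is an ISA deviation of -2340/120 = -19.5°C.
ISA temperature at 6500 ft = 15 − 2 × (6500/1000) = 2°C.
OAT = ISA + deviation = 2 + (-19.5) = -17.5°C.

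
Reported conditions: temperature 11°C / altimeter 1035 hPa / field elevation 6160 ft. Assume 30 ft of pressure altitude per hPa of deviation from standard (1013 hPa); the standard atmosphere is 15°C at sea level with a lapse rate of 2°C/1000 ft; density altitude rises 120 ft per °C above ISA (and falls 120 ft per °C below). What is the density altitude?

6340 ft

Pressure altitude = 6160 + (1013 − 1035) × 30 = 6160 + (-660) = 5500 ft.
ISA temperature at 5500 ft = 15 − 2 × (5500/1000) = 4°C.
ISA deviation = 11 − 4 = +7°C.
Density altitude = 5500 + 120 × (7) = 6340 ft.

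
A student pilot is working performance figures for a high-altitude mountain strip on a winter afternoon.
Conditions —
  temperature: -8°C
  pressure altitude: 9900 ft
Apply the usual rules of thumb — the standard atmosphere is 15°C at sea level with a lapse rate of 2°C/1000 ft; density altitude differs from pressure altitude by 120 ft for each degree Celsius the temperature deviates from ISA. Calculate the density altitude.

9516 ft

ISA temperature at 9900 ft = 15 − 2 × (9900/1000) = -4.8°C.
ISA deviation = -8 − (-4.8) = -3.2°C.
Density altitude = 9900 + 120 × (-3.2) = 9900 + (-384) = 9516 ft.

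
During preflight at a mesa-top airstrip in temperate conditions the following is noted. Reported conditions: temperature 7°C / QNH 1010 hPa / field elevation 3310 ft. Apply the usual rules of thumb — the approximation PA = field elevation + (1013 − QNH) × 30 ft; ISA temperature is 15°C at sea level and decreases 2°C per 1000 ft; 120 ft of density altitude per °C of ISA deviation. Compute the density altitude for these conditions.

Pressure altitude = 3310 + (1013 − 1010) × 30 = 3310 + (+90) = 3400 ft.
ISA temperature at 3400 ft = 15 − 2 × (3400/1000) = 8.2°C.
ISA deviation = 7 − 8.2 = -1.2°C.
Density altitude = 3400 + 120 × (-1.2) = 3256 ft.

3256 ft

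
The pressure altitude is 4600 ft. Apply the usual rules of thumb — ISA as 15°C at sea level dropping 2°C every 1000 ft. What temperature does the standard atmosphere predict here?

5.8°C

ISA temperature = 15 − 2 × (4600/1000) = 15 − 9.2 = 5.8°C.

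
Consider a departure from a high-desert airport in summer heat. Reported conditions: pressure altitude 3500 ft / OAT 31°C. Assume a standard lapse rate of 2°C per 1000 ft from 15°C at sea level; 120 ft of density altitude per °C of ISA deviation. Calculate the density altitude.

ISA temperature at 3500 ft = 15 − 2 × (3500/1000) = 8°C.
ISA deviation = 31 − 8 = +23°C.
Density altitude = 3500 + 120 × (23) = 3500 + (+2760) = 6260 ft.

6260 ft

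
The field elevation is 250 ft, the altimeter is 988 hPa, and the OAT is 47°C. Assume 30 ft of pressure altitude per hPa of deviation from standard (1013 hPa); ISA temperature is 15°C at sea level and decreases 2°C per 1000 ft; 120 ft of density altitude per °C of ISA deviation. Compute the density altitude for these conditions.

5080 ft

Pressure altitude = 250 + (1013 − 988) × 30 = 250 + (+750) = 1000 ft.
ISA temperature at 1000 ft = 15 − 2 × (1000/1000) = 13°C.
ISA deviation = 47 − 13 = +34°C.
Density altitude = 1000 + 120 × (34) = 5080 ft.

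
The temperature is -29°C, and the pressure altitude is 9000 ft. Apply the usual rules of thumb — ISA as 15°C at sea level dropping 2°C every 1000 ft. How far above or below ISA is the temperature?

ISA-26°C

ISA temperature at 9000 ft = 15 − 2 × (9000/1000) = -3°C.
Deviation = OAT − ISA = -29 − (-3) = -26°C.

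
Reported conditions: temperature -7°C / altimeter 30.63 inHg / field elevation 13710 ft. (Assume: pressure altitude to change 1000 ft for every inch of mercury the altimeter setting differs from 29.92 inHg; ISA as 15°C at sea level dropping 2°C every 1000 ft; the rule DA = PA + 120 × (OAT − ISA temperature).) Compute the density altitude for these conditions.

13480 ft

Pressure altitude = 13710 + (29.92 − 30.63) × 1000 = 13710 + (-710) = 13000 ft.
ISA temperature at 13000 ft = 15 − 2 × (13000/1000) = -11°C.
ISA deviation = -7 − (-11) = +4°C.
Density altitude = 13000 + 120 × (4) = 13480 ft.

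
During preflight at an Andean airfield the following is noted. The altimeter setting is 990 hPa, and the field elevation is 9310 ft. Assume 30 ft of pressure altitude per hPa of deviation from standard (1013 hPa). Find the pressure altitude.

Pressure correction = (1013 − 990) × 30 = +690 ft.
Pressure altitude = 9310 + (+690) = 10000 ft.

10000 ft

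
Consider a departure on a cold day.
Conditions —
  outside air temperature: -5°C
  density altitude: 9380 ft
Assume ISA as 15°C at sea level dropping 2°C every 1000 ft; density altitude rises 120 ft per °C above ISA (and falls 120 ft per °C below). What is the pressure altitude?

9500 ft

DA = PA + 120 × (OAT − (15 − 2·PA/1000)) = PA + 120·OAT − 1800 + 0.24·PA = 1.24·PA + 120·OAT − 1800.
So 1.24·PA = 9380 − 120 × (-5) + 1800 = 11780.
PA = 11780 / 1.24 = 9500 ft.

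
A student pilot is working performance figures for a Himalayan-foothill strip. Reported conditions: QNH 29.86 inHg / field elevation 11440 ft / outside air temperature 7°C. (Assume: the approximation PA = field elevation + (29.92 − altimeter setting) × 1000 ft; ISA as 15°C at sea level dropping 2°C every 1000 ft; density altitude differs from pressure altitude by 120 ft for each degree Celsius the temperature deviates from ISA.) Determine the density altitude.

13300 ft

Pressure altitude = 11440 + (29.92 − 29.86) × 1000 = 11440 + (+60) = 11500 ft.
ISA temperature at 11500 ft = 15 − 2 × (11500/1000) = -8°C.
ISA deviation = 7 − (-8) = +15°C.
Density altitude = 11500 + 120 × (15) = 13300 ft.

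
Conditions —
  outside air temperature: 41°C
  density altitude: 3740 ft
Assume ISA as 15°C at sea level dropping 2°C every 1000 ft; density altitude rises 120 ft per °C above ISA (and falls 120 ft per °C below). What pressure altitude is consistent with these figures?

DA = PA + 120 × (OAT − (15 − 2·PA/1000)) = PA + 120·OAT − 1800 + 0.24·PA = 1.24·PA + 120·OAT − 1800.
So 1.24·PA = 3740 − 120 × 41 + 1800 = 620.
PA = 620 / 1.24 = 500 ft.

500 ft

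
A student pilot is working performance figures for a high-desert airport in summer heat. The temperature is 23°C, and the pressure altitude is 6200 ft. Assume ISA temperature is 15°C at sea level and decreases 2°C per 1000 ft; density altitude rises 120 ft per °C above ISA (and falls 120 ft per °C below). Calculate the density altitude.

ISA temperature at 6200 ft = 15 − 2 × (6200/1000) = 2.6°C.
ISA deviation = 23 − 2.6 = +20.4°C.
Density altitude = 6200 + 120 × (20.4) = 6200 + (+2448) = 8648 ft.

8648 ft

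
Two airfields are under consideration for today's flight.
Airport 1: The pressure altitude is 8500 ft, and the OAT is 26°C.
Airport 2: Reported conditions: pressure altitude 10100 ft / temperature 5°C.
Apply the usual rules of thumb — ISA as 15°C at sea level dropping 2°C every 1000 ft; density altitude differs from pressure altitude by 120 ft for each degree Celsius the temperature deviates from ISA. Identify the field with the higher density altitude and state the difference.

Airport 1: ISA temp = -2°C, deviation +28°C, DA = 8500 + 120 × 28 = 11860 ft.
Airport 2: ISA temp = -5.2°C, deviation +10.2°C, DA = 10100 + 120 × 10.2 = 11324 ft.
Airport 1 is higher by 11860 − 11324 = 536 ft.

Airport 1 by 536 ft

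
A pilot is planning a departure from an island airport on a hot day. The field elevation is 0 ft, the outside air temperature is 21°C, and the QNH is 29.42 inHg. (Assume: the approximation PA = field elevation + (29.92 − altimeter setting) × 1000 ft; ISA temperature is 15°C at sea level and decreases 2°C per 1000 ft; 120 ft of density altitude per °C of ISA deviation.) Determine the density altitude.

1340 ft

Pressure altitude = 0 + (29.92 − 29.42) × 1000 = 0 + (+500) = 500 ft.
ISA temperature at 500 ft = 15 − 2 × (500/1000) = 14°C.
ISA deviation = 21 − 14 = +7°C.
Density altitude = 500 + 120 × (7) = 1340 ft.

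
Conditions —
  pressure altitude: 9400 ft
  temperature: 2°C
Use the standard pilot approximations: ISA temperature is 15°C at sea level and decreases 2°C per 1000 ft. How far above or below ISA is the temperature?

ISA+5.8°C

ISA temperature at 9400 ft = 15 − 2 × (9400/1000) = -3.8°C.
Deviation = OAT − ISA = 2 − (-3.8) = +5.8°C.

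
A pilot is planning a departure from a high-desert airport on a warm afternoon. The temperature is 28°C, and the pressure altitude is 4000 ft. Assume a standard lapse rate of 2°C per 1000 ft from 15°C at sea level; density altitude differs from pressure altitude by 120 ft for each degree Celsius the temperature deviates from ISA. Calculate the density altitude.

ISA temperature at 4000 ft = 15 − 2 × (4000/1000) = 7°C.
ISA deviation = 28 − 7 = +21°C.
Density altitude = 4000 + 120 × (21) = 4000 + (+2520) = 6520 ft.

6520 ft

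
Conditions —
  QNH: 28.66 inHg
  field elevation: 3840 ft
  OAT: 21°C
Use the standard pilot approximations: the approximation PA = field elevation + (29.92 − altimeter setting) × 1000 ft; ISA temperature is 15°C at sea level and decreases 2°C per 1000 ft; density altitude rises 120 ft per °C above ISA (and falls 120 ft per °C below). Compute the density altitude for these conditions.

Pressure altitude = 3840 + (29.92 − 28.66) × 1000 = 3840 + (+1260) = 5100 ft.
ISA temperature at 5100 ft = 15 − 2 × (5100/1000) = 4.8°C.
ISA deviation = 21 − 4.8 = +16.2°C.
Density altitude = 5100 + 120 × (16.2) = 7044 ft.

7044 ft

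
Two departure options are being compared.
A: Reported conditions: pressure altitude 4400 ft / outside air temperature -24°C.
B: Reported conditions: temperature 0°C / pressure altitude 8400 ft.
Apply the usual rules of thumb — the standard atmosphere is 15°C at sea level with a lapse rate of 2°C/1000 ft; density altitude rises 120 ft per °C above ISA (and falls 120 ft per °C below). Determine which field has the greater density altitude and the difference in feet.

A: ISA temp = 6.2°C, deviation -30.2°C, DA = 4400 + 120 × (-30.2) = 776 ft.
B: ISA temp = -1.8°C, deviation +1.8°C, DA = 8400 + 120 × 1.8 = 8616 ft.
B is higher by 8616 − 776 = 7840 ft.

B by 7840 ft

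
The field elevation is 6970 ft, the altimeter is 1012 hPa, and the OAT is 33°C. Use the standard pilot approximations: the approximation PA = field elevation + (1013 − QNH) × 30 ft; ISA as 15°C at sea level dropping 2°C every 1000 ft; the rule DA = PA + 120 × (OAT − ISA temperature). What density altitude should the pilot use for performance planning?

Pressure altitude = 6970 + (1013 − 1012) × 30 = 6970 + (+30) = 7000 ft.
ISA temperature at 7000 ft = 15 − 2 × (7000/1000) = 1°C.
ISA deviation = 33 − 1 = +32°C.
Density altitude = 7000 + 120 × (32) = 10840 ft.

10840 ft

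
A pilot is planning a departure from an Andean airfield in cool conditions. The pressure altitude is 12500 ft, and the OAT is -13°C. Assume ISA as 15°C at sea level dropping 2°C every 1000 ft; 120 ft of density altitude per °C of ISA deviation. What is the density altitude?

12140 ft

ISA temperature at 12500 ft = 15 − 2 × (12500/1000) = -10°C.
ISA deviation = -13 − (-10) = -3°C.
Density altitude = 12500 + 120 × (-3) = 12500 + (-360) = 12140 ft.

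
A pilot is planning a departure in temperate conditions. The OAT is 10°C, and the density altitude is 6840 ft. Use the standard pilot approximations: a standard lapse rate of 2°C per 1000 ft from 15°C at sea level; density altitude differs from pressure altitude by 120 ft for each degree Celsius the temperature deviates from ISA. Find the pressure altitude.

6000 ft

DA = PA + 120 × (OAT − (15 − 2·PA/1000)) = PA + 120·OAT − 1800 + 0.24·PA = 1.24·PA + 120·OAT − 1800.
So 1.24·PA = 6840 − 120 × 10 + 1800 = 7440.
PA = 7440 / 1.24 = 6000 ft.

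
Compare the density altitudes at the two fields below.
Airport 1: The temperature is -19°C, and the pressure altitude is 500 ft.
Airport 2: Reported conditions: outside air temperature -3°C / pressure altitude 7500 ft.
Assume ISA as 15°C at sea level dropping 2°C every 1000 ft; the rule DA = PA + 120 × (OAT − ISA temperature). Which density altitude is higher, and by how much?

Airport 1: ISA temp = 14°C, deviation -33°C, DA = 500 + 120 × (-33) = -3460 ft.
Airport 2: ISA temp = 0°C, deviation -3°C, DA = 7500 + 120 × (-3) = 7140 ft.
Airport 2 is higher by 7140 − (-3460) = 10600 ft.

Airport 2 by 10600 ft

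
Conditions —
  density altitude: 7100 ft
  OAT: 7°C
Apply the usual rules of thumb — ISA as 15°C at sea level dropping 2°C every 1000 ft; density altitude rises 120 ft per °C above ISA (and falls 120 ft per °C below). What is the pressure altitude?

6500 ft

DA = PA + 120 × (OAT − (15 − 2·PA/1000)) = PA + 120·OAT − 1800 + 0.24·PA = 1.24·PA + 120·OAT − 1800.
So 1.24·PA = 7100 − 120 × 7 + 1800 = 8060.
PA = 8060 / 1.24 = 6500 ft.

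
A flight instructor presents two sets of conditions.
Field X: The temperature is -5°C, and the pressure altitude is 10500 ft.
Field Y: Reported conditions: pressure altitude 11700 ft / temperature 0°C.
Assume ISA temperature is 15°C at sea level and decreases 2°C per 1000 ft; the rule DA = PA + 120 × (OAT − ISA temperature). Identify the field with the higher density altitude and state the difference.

Field X: ISA temp = -6°C, deviation +1°C, DA = 10500 + 120 × 1 = 10620 ft.
Field Y: ISA temp = -8.4°C, deviation +8.4°C, DA = 11700 + 120 × 8.4 = 12708 ft.
Field Y is higher by 12708 − 10620 = 2088 ft.

Field Y by 2088 ft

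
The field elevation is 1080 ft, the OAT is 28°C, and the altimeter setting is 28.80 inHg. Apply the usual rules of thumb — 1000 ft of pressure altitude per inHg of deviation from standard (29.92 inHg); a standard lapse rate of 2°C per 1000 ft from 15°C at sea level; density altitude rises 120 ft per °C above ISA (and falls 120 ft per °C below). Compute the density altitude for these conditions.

4288 ft

Pressure altitude = 1080 + (29.92 − 28.80) × 1000 = 1080 + (+1120) = 2200 ft.
ISA temperature at 2200 ft = 15 − 2 × (2200/1000) = 10.6°C.
ISA deviation = 28 − 10.6 = +17.4°C.
Density altitude = 2200 + 120 × (17.4) = 4288 ft.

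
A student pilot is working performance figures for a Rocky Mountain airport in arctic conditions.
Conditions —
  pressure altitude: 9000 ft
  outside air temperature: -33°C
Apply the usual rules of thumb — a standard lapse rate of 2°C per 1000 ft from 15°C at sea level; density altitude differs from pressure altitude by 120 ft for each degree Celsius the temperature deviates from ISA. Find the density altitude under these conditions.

5400 ft

ISA temperature at 9000 ft = 15 − 2 × (9000/1000) = -3°C.
ISA deviation = -33 − (-3) = -30°C.
Density altitude = 9000 + 120 × (-30) = 9000 + (-3600) = 5400 ft.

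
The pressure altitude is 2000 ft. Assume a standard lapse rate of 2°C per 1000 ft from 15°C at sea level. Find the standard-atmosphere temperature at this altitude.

11°C

ISA temperature = 15 − 2 × (2000/1000) = 15 − 4 = 11°C.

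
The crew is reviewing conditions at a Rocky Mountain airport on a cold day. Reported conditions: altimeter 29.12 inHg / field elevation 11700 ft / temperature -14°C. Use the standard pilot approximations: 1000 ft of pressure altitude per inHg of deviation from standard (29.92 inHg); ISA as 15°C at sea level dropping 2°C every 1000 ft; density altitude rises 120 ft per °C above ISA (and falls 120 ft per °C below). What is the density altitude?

Pressure altitude = 11700 + (29.92 − 29.12) × 1000 = 11700 + (+800) = 12500 ft.
ISA temperature at 12500 ft = 15 − 2 × (12500/1000) = -10°C.
ISA deviation = -14 − (-10) = -4°C.
Density altitude = 12500 + 120 × (-4) = 12020 ft.

12020 ft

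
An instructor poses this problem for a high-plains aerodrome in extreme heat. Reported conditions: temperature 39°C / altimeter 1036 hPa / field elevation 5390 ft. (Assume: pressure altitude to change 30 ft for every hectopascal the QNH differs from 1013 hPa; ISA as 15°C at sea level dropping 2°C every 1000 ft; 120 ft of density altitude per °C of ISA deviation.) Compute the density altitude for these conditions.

Pressure altitude = 5390 + (1013 − 1036) × 30 = 5390 + (-690) = 4700 ft.
ISA temperature at 4700 ft = 15 − 2 × (4700/1000) = 5.6°C.
ISA deviation = 39 − 5.6 = +33.4°C.
Density altitude = 4700 + 120 × (33.4) = 8708 ft.

8708 ft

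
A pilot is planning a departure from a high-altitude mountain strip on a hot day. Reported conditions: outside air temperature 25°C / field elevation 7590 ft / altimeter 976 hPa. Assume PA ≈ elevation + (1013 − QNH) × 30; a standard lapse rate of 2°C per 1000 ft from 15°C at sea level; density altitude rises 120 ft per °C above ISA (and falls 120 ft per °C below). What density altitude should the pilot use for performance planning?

Pressure altitude = 7590 + (1013 − 976) × 30 = 7590 + (+1110) = 8700 ft.
ISA temperature at 8700 ft = 15 − 2 × (8700/1000) = -2.4°C.
ISA deviation = 25 − (-2.4) = +27.4°C.
Density altitude = 8700 + 120 × (27.4) = 11988 ft.

11988 ft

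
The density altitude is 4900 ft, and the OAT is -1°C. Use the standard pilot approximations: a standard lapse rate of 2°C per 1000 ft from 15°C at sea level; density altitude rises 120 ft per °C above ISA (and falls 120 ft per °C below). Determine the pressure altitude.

DA = PA + 120 × (OAT − (15 − 2·PA/1000)) = PA + 120·OAT − 1800 + 0.24·PA = 1.24·PA + 120·OAT − 1800.
So 1.24·PA = 4900 − 120 × (-1) + 1800 = 6820.
PA = 6820 / 1.24 = 5500 ft.

5500 ft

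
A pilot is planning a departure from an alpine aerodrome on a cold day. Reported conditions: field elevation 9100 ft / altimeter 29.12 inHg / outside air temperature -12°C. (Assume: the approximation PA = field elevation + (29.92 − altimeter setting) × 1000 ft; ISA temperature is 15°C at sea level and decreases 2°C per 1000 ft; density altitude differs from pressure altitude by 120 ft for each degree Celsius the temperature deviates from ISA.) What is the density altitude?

Pressure altitude = 9100 + (29.92 − 29.12) × 1000 = 9100 + (+800) = 9900 ft.
ISA temperature at 9900 ft = 15 − 2 × (9900/1000) = -4.8°C.
ISA deviation = -12 − (-4.8) = -7.2°C.
Density altitude = 9900 + 120 × (-7.2) = 9036 ft.

9036 ft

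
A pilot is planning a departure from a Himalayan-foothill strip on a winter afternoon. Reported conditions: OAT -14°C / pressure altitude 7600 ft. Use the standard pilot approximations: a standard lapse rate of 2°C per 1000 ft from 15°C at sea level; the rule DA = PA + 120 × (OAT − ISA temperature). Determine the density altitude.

5944 ft

ISA temperature at 7600 ft = 15 − 2 × (7600/1000) = -0.2°C.
ISA deviation = -14 − (-0.2) = -13.8°C.
Density altitude = 7600 + 120 × (-13.8) = 7600 + (-1656) = 5944 ft.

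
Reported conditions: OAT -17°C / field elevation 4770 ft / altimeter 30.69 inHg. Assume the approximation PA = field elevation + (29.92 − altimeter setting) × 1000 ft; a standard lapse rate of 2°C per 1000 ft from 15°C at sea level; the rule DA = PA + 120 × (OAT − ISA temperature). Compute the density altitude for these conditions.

Pressure altitude = 4770 + (29.92 − 30.69) × 1000 = 4770 + (-770) = 4000 ft.
ISA temperature at 4000 ft = 15 − 2 × (4000/1000) = 7°C.
ISA deviation = -17 − 7 = -24°C.
Density altitude = 4000 + 120 × (-24) = 1120 ft.

1120 ft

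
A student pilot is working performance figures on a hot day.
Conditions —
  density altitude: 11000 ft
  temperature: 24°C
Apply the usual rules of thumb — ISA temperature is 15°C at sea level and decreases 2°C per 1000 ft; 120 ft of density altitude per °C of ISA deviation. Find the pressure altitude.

8000 ft

DA = PA + 120 × (OAT − (15 − 2·PA/1000)) = PA + 120·OAT − 1800 + 0.24·PA = 1.24·PA + 120·OAT − 1800.
So 1.24·PA = 11000 − 120 × 24 + 1800 = 9920.
PA = 9920 / 1.24 = 8000 ft.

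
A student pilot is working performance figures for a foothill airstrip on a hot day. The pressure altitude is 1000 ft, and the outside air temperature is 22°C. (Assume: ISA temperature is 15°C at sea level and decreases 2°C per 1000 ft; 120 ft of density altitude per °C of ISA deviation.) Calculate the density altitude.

2080 ft

ISA temperature at 1000 ft = 15 − 2 × (1000/1000) = 13°C.
ISA deviation = 22 − 13 = +9°C.
Density altitude = 1000 + 120 × (9) = 1000 + (+1080) = 2080 ft.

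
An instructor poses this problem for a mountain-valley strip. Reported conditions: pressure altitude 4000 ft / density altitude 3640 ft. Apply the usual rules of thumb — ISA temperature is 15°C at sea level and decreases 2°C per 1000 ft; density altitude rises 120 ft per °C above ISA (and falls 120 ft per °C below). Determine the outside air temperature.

4°C

Density altitude − pressure altitude = 3640 − 4000 = -360 ft.
At 120 ft/°C that is an ISA deviation of -360/120 = -3°C.
ISA temperature at 4000 ft = 15 − 2 × (4000/1000) = 7°C.
OAT = ISA + deviation = 7 + (-3) = 4°C.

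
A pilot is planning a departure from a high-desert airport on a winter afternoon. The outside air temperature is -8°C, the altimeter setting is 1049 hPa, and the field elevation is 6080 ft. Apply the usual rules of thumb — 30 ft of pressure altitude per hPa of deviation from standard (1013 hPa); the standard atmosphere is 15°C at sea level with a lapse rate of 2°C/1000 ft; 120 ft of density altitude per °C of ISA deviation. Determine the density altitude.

3440 ft

Pressure altitude = 6080 + (1013 − 1049) × 30 = 6080 + (-1080) = 5000 ft.
ISA temperature at 5000 ft = 15 − 2 × (5000/1000) = 5°C.
ISA deviation = -8 − 5 = -13°C.
Density altitude = 5000 + 120 × (-13) = 3440 ft.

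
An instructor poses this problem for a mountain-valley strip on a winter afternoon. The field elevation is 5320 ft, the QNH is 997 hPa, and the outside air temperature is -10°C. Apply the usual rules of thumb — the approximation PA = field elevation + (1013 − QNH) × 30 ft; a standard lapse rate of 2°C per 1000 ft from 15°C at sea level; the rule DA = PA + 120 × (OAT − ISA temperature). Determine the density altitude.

Pressure altitude = 5320 + (1013 − 997) × 30 = 5320 + (+480) = 5800 ft.
ISA temperature at 5800 ft = 15 − 2 × (5800/1000) = 3.4°C.
ISA deviation = -10 − 3.4 = -13.4°C.
Density altitude = 5800 + 120 × (-13.4) = 4192 ft.

4192 ft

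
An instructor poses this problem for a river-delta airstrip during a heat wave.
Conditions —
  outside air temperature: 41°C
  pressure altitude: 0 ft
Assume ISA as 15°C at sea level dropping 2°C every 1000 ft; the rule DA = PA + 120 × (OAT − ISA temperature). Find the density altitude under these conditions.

ISA temperature at 0 ft = 15 − 2 × (0/1000) = 15°C.
ISA deviation = 41 − 15 = +26°C.
Density altitude = 0 + 120 × (26) = 0 + (+3120) = 3120 ft.

3120 ft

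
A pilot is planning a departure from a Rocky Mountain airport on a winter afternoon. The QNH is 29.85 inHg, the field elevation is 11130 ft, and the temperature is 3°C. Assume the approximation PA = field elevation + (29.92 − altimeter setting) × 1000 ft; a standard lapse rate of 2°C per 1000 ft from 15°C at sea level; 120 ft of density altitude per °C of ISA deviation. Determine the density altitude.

12448 ft

Pressure altitude = 11130 + (29.92 − 29.85) × 1000 = 11130 + (+70) = 11200 ft.
ISA temperature at 11200 ft = 15 − 2 × (11200/1000) = -7.4°C.
ISA deviation = 3 − (-7.4) = +10.4°C.
Density altitude = 11200 + 120 × (10.4) = 12448 ft.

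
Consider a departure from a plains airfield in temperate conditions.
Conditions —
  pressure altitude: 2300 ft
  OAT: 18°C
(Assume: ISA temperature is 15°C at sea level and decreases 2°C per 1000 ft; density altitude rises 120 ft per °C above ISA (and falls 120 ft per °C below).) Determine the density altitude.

3212 ft

ISA temperature at 2300 ft = 15 − 2 × (2300/1000) = 10.4°C.
ISA deviation = 18 − 10.4 = +7.6°C.
Density altitude = 2300 + 120 × (7.6) = 2300 + (+912) = 3212 ft.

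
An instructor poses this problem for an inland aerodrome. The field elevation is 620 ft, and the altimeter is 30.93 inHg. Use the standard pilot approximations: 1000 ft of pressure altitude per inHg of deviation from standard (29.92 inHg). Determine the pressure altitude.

-390 ft

Pressure correction = (29.92 − 30.93) × 1000 = -1010 ft.
Pressure altitude = 620 + (-1010) = -390 ft.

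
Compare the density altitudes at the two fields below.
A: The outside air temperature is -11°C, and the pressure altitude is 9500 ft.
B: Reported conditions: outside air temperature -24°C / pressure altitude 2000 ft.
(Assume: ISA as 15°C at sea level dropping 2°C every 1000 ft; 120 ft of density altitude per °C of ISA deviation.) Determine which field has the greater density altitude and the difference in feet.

A: ISA temp = -4°C, deviation -7°C, DA = 9500 + 120 × (-7) = 8660 ft.
B: ISA temp = 11°C, deviation -35°C, DA = 2000 + 120 × (-35) = -2200 ft.
A is higher by 8660 − (-2200) = 10860 ft.

A by 10860 ft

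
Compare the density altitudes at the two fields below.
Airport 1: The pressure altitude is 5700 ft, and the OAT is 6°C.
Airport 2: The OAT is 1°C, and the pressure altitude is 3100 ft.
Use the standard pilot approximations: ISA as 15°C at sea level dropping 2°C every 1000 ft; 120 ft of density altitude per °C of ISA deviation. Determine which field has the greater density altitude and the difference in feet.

Airport 1 by 3824 ft

Airport 1: ISA temp = 3.6°C, deviation +2.4°C, DA = 5700 + 120 × 2.4 = 5988 ft.
Airport 2: ISA temp = 8.8°C, deviation -7.8°C, DA = 3100 + 120 × (-7.8) = 2164 ft.
Airport 1 is higher by 5988 − 2164 = 3824 ft.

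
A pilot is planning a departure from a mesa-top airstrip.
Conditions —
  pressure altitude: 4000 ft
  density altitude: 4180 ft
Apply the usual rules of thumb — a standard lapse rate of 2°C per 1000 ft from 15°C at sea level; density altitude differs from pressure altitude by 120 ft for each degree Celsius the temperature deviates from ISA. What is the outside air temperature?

8.5°C

Density altitude − pressure altitude = 4180 − 4000 = +180 ft.
At 120 ft/°C that is an ISA deviation of 180/120 = +1.5°C.
ISA temperature at 4000 ft = 15 − 2 × (4000/1000) = 7°C.
OAT = ISA + deviation = 7 + (+1.5) = 8.5°C.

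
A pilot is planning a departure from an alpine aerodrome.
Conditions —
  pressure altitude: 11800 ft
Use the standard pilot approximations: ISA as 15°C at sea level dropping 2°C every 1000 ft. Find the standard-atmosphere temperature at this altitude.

ISA temperature = 15 − 2 × (11800/1000) = 15 − 23.6 = -8.6°C.

-8.6°C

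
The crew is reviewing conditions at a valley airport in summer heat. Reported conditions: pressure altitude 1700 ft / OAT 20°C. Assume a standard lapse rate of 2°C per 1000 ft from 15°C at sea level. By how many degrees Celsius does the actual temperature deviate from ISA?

ISA temperature at 1700 ft = 15 − 2 × (1700/1000) = 11.6°C.
Deviation = OAT − ISA = 20 − 11.6 = +8.4°C.

ISA+8.4°C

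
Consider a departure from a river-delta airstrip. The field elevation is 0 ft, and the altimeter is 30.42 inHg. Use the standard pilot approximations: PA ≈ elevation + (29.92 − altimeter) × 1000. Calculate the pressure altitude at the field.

Pressure correction = (29.92 − 30.42) × 1000 = -500 ft.
Pressure altitude = 0 + (-500) = -500 ft.

-500 ft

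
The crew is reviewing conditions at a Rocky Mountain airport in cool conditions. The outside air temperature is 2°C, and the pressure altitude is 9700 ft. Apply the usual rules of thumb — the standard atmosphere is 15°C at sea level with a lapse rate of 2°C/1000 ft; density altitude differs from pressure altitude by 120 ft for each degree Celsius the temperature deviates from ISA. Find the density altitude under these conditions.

10468 ft

ISA temperature at 9700 ft = 15 − 2 × (9700/1000) = -4.4°C.
ISA deviation = 2 − (-4.4) = +6.4°C.
Density altitude = 9700 + 120 × (6.4) = 9700 + (+768) = 10468 ft.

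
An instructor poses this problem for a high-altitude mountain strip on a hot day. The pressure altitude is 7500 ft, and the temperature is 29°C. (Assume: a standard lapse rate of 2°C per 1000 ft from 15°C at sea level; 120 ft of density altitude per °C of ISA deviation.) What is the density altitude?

ISA temperature at 7500 ft = 15 − 2 × (7500/1000) = 0°C.
ISA deviation = 29 − 0 = +29°C.
Density altitude = 7500 + 120 × (29) = 7500 + (+3480) = 10980 ft.

10980 ft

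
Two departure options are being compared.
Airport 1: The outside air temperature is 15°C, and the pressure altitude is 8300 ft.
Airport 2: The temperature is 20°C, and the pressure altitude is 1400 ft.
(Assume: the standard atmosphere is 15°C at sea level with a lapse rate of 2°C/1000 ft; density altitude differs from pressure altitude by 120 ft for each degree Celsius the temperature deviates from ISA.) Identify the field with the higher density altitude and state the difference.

Airport 1: ISA temp = -1.6°C, deviation +16.6°C, DA = 8300 + 120 × 16.6 = 10292 ft.
Airport 2: ISA temp = 12.2°C, deviation +7.8°C, DA = 1400 + 120 × 7.8 = 2336 ft.
Airport 1 is higher by 10292 − 2336 = 7956 ft.

Airport 1 by 7956 ft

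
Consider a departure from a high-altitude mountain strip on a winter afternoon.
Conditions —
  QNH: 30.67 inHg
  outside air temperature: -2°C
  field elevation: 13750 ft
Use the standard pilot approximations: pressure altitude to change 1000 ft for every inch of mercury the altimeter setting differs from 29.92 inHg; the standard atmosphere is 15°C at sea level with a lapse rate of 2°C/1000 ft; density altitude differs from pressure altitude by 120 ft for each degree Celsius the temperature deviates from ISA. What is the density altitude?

Pressure altitude = 13750 + (29.92 − 30.67) × 1000 = 13750 + (-750) = 13000 ft.
ISA temperature at 13000 ft = 15 − 2 × (13000/1000) = -11°C.
ISA deviation = -2 − (-11) = +9°C.
Density altitude = 13000 + 120 × (9) = 14080 ft.

14080 ft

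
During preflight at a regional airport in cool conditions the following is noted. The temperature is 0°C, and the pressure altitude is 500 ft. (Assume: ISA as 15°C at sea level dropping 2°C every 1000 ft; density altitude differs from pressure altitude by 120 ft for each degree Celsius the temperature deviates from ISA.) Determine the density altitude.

ISA temperature at 500 ft = 15 − 2 × (500/1000) = 14°C.
ISA deviation = 0 − 14 = -14°C.
Density altitude = 500 + 120 × (-14) = 500 + (-1680) = -1180 ft.

-1180 ft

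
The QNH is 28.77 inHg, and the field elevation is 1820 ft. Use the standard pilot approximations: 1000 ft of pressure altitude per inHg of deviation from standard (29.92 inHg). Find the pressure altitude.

Pressure correction = (29.92 − 28.77) × 1000 = +1150 ft.
Pressure altitude = 1820 + (+1150) = 2970 ft.

2970 ft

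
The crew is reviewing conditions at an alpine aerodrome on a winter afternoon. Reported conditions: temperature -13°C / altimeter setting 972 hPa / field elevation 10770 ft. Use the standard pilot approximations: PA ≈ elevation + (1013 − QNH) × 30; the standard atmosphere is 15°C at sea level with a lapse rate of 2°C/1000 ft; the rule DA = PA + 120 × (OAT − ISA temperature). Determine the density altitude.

Pressure altitude = 10770 + (1013 − 972) × 30 = 10770 + (+1230) = 12000 ft.
ISA temperature at 12000 ft = 15 − 2 × (12000/1000) = -9°C.
ISA deviation = -13 − (-9) = -4°C.
Density altitude = 12000 + 120 × (-4) = 11520 ft.

11520 ft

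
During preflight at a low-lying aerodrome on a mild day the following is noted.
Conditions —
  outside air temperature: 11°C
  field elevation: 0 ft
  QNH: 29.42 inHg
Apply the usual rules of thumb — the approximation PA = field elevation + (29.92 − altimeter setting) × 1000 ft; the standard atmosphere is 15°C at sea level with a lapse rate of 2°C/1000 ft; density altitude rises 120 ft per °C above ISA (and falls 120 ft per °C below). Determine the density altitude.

140 ft

Pressure altitude = 0 + (29.92 − 29.42) × 1000 = 0 + (+500) = 500 ft.
ISA temperature at 500 ft = 15 − 2 × (500/1000) = 14°C.
ISA deviation = 11 − 14 = -3°C.
Density altitude = 500 + 120 × (-3) = 140 ft.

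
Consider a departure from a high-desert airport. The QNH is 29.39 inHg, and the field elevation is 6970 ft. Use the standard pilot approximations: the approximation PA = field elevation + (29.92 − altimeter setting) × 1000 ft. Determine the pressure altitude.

Pressure correction = (29.92 − 29.39) × 1000 = +530 ft.
Pressure altitude = 6970 + (+530) = 7500 ft.

7500 ft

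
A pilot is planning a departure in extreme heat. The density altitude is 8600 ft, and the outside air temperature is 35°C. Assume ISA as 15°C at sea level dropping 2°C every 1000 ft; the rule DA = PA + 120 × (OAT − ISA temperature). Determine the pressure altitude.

DA = PA + 120 × (OAT − (15 − 2·PA/1000)) = PA + 120·OAT − 1800 + 0.24·PA = 1.24·PA + 120·OAT − 1800.
So 1.24·PA = 8600 − 120 × 35 + 1800 = 6200.
PA = 6200 / 1.24 = 5000 ft.

5000 ft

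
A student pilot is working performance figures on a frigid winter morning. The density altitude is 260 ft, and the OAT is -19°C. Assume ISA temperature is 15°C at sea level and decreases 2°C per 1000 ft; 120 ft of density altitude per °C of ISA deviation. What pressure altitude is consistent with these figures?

DA = PA + 120 × (OAT − (15 − 2·PA/1000)) = PA + 120·OAT − 1800 + 0.24·PA = 1.24·PA + 120·OAT − 1800.
So 1.24·PA = 260 − 120 × (-19) + 1800 = 4340.
PA = 4340 / 1.24 = 3500 ft.

3500 ft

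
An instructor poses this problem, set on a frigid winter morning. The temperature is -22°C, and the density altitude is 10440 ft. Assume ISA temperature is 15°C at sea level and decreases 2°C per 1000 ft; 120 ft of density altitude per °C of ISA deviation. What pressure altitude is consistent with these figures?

DA = PA + 120 × (OAT − (15 − 2·PA/1000)) = PA + 120·OAT − 1800 + 0.24·PA = 1.24·PA + 120·OAT − 1800.
So 1.24·PA = 10440 − 120 × (-22) + 1800 = 14880.
PA = 14880 / 1.24 = 12000 ft.

12000 ft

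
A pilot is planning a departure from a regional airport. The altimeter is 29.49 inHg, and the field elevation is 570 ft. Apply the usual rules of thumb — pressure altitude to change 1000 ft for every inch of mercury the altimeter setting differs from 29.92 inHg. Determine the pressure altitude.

1000 ft

Pressure correction = (29.92 − 29.49) × 1000 = +430 ft.
Pressure altitude = 570 + (+430) = 1000 ft.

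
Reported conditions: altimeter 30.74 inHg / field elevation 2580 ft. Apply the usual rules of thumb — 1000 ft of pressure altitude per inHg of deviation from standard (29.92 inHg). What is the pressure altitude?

Pressure correction = (29.92 − 30.74) × 1000 = -820 ft.
Pressure altitude = 2580 + (-820) = 1760 ft.

1760 ft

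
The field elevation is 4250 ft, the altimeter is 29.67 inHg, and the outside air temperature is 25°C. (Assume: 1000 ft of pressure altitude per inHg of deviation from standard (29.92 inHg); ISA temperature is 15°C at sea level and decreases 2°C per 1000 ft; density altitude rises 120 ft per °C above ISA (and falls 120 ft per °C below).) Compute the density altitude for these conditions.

Pressure altitude = 4250 + (29.92 − 29.67) × 1000 = 4250 + (+250) = 4500 ft.
ISA temperature at 4500 ft = 15 − 2 × (4500/1000) = 6°C.
ISA deviation = 25 − 6 = +19°C.
Density altitude = 4500 + 120 × (19) = 6780 ft.

6780 ft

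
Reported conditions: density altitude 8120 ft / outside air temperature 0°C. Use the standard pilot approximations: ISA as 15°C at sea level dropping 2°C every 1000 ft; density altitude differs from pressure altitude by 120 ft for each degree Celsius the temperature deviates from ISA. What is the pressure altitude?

8000 ft

DA = PA + 120 × (OAT − (15 − 2·PA/1000)) = PA + 120·OAT − 1800 + 0.24·PA = 1.24·PA + 120·OAT − 1800.
So 1.24·PA = 8120 − 120 × 0 + 1800 = 9920.
PA = 9920 / 1.24 = 8000 ft.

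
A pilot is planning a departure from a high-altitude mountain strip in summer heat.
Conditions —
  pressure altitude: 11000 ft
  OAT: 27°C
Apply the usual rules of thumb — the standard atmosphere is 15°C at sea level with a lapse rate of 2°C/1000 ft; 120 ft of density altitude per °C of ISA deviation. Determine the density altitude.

15080 ft

ISA temperature at 11000 ft = 15 − 2 × (11000/1000) = -7°C.
ISA deviation = 27 − (-7) = +34°C.
Density altitude = 11000 + 120 × (34) = 11000 + (+4080) = 15080 ft.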